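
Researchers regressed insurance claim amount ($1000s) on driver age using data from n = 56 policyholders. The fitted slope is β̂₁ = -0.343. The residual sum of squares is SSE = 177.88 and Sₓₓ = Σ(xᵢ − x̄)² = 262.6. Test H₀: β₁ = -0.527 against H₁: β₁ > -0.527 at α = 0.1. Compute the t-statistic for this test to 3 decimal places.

MSE = SSE/(n − 2) = 177.88/54 = 3.29407.
SE(β̂₁) = √(MSE/Sₓₓ) = √(3.29407/262.6) = 0.112.
t = (-0.343 − (-0.527)) / 0.112 = 1.643.
df = n − 2 = 54.
One-sided p ≈ 0.0531, which is < 0.1, so reject H₀.
There is evidence that the true slope on driver age exceeds -0.527 $1000s per unit.

t = 1.643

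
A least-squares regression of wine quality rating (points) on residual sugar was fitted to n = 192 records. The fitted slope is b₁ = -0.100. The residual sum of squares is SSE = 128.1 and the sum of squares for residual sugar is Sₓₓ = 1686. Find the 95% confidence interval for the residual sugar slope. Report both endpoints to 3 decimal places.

MSE = SSE/(n − 2) = 128.1/190 = 0.674211.
SE(b₁) = √(MSE/Sₓₓ) = √(0.674211/1686) = 0.0199972.
df = n − 2 = 190.
t* = t_{0.025, 190} = 1.972528.
Margin = t* × SE = 1.972528 × 0.0199972 = 0.03945.
CI: -0.100 ± 0.03945 → (-0.139, -0.061).
With 95% confidence, each one-unit increase in residual sugar is associated with a change of between -0.139 and -0.061 points in wine quality rating.

(-0.139, -0.061)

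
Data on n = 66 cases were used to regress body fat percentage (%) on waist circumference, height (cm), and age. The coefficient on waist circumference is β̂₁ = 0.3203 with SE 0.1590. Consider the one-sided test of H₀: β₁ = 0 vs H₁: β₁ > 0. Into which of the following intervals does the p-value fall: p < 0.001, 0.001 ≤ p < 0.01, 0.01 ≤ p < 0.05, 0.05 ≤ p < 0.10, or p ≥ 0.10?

0.01 ≤ p < 0.05

t = 0.3203 / 0.1590 = 2.014.
df = n − k − 1 = 66 − 3 − 1 = 62.
One-sided p = P(T_{62} > t) ≈ 0.0242.
So 0.01 ≤ p < 0.05.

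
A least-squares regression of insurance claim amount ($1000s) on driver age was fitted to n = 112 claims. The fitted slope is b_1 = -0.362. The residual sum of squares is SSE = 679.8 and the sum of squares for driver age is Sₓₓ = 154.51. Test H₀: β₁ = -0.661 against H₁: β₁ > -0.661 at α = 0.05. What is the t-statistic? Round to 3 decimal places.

MSE = SSE/(n − 2) = 679.8/110 = 6.18.
SE(b_1) = √(MSE/Sₓₓ) = √(6.18/154.51) = 0.199994.
t = (-0.362 − (-0.661)) / 0.199994 = 1.495.
df = n − 2 = 110.
One-sided p ≈ 0.0689, which is ≥ 0.05, so fail to reject H₀.
The data do not give significant evidence that the true slope on driver age exceeds -0.661 $1000s per unit.

t = 1.495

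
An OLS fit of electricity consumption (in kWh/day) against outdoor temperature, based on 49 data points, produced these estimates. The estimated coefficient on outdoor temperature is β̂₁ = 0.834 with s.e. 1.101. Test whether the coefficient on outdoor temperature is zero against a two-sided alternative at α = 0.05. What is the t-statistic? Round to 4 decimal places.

H₀: β₁ = 0 vs H₁: β₁ ≠ 0.
t = (β̂₁ − β₁⁰)/SE = 0.834 / 1.101 = 0.7575.
df = n − 2 = 49 − 2 = 47.
Two-sided p ≈ 0.4525, which is ≥ 0.05, so fail to reject H₀.
The data do not give significant evidence of an association between outdoor temperature and electricity consumption.

t = 0.7575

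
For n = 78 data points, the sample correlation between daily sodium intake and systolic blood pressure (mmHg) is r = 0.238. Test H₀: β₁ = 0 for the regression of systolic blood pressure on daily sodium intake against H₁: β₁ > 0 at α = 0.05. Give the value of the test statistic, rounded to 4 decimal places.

t = r·√(n − 2)/√(1 − r²) = 0.238·√76/√0.943356 = 2.1362.
df = n − 2 = 76.
One-sided p ≈ 0.0179, which is < 0.05, so reject H₀.
There is evidence of a linear association between daily sodium intake and systolic blood pressure.

t = 2.1362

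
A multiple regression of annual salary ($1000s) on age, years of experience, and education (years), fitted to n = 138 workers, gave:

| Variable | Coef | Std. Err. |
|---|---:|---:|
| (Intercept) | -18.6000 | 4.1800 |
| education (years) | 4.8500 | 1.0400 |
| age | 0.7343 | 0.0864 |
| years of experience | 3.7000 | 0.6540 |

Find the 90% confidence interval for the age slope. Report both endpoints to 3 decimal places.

Read off: b = 0.7343, SE = 0.0864 for age.
df = n − k − 1 = 138 − 3 − 1 = 134.
t* = t_{0.05, 134} = 1.656305.
Margin = t* × SE = 1.656305 × 0.0864 = 0.14310.
CI: 0.7343 ± 0.14310 → (0.591, 0.877).

(0.591, 0.877)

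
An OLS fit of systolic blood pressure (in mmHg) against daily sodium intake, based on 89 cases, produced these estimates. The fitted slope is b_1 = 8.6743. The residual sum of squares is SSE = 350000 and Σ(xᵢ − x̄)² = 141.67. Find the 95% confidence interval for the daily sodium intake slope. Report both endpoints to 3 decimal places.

MSE = SSE/(n − 2) = 350000/87 = 4022.99.
SE(b_1) = √(MSE/Sₓₓ) = √(4022.99/141.67) = 5.32887.
df = n − 2 = 87.
t* = t_{0.025, 87} = 1.987608.
Margin = t* × SE = 1.987608 × 5.32887 = 10.59171.
CI: 8.6743 ± 10.59171 → (-1.917, 19.266).
With 95% confidence, each one-unit increase in daily sodium intake is associated with a change of between -1.917 and 19.266 mmHg in systolic blood pressure.

(-1.917, 19.266)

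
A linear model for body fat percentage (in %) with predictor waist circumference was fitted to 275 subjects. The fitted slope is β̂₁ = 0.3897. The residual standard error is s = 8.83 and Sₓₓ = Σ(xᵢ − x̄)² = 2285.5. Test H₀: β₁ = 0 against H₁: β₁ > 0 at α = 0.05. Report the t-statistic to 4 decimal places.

t = 2.1099

SE(β̂₁) = s/√Sₓₓ = 8.83/√2285.5 = 0.184701.
t = 0.3897 / 0.184701 = 2.1099.
df = n − 2 = 273.
One-sided p ≈ 0.0179, which is < 0.05, so reject H₀.
There is evidence that the true slope on waist circumference is positive.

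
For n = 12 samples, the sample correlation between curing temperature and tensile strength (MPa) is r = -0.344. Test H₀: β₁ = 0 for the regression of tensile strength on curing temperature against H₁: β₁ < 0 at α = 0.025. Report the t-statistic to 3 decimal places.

t = -1.159

t = r·√(n − 2)/√(1 − r²) = -0.344·√10/√0.881664 = -1.159.
df = n − 2 = 10.
One-sided p ≈ 0.1368, which is ≥ 0.025, so fail to reject H₀.
The data do not give significant evidence of a linear association between curing temperature and tensile strength.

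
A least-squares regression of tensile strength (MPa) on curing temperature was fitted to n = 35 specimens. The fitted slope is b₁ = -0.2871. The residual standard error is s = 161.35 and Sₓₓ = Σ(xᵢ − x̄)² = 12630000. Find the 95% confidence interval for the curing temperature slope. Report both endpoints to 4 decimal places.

SE(b₁) = s/√Sₓₓ = 161.35/√12630000 = 0.0454012.
df = n − 2 = 33.
t* = t_{0.025, 33} = 2.034515.
Margin = t* × SE = 2.034515 × 0.0454012 = 0.092369.
CI: -0.2871 ± 0.092369 → (-0.3795, -0.1947).
With 95% confidence, each one-unit increase in curing temperature is associated with a change of between -0.3795 and -0.1947 MPa in tensile strength.

(-0.3795, -0.1947)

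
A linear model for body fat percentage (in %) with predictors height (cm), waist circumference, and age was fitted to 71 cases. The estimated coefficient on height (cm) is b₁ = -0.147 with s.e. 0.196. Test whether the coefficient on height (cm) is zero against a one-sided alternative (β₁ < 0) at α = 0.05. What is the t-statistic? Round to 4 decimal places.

H₀: β₁ = 0 vs H₁: β₁ < 0.
t = (b₁ − β₁⁰)/SE = -0.147 / 0.196 = -0.7500.
df = n − k − 1 = 71 − 3 − 1 = 67.
One-sided p ≈ 0.2279, which is ≥ 0.05, so fail to reject H₀.
The data do not give significant evidence that the true slope on height (cm) is negative, holding the other predictors fixed.

t = -0.7500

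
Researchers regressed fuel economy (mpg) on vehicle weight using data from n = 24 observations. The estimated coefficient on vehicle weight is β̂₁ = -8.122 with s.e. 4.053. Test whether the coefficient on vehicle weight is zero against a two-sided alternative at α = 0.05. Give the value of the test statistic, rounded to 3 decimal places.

t = -2.004

H₀: β₁ = 0 vs H₁: β₁ ≠ 0.
t = (β̂₁ − β₁⁰)/SE = -8.122 / 4.053 = -2.004.
df = n − 2 = 24 − 2 = 22.
Two-sided p ≈ 0.0575, which is ≥ 0.05, so fail to reject H₀.
The data do not give significant evidence of an association between vehicle weight and fuel economy.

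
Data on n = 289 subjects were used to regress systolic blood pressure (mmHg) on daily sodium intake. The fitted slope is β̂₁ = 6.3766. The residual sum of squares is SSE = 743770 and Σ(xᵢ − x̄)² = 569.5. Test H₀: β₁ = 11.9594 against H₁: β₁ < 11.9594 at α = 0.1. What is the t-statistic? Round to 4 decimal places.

t = -2.6171

MSE = SSE/(n − 2) = 743770/287 = 2591.53.
SE(β̂₁) = √(MSE/Sₓₓ) = √(2591.53/569.5) = 2.1332.
t = (6.3766 − 11.9594) / 2.1332 = -2.6171.
df = n − 2 = 287.
One-sided p ≈ 0.0047, which is < 0.1, so reject H₀.
There is evidence that the true slope on daily sodium intake is below 11.9594 mmHg per unit.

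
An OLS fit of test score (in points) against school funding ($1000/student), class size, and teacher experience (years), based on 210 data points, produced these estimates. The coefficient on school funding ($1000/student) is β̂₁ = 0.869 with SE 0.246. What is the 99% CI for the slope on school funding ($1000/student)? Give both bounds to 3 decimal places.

df = n − k − 1 = 210 − 3 − 1 = 206.
t* = t_{0.005, 206} = 2.599906.
Margin = t* × SE = 2.599906 × 0.246 = 0.63958.
CI: 0.869 ± 0.63958 → (0.229, 1.509).
With 99% confidence, each one-unit increase in school funding ($1000/student) is associated with a change of between 0.229 and 1.509 points in test score, holding the other predictors fixed.

(0.229, 1.509)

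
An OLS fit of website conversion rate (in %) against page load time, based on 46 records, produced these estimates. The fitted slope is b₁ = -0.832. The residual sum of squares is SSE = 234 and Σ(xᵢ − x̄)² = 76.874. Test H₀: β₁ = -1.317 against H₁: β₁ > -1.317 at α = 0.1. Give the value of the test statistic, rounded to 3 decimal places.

MSE = SSE/(n − 2) = 234/44 = 5.31818.
SE(b₁) = √(MSE/Sₓₓ) = √(5.31818/76.874) = 0.263022.
t = (-0.832 − (-1.317)) / 0.263022 = 1.844.
df = n − 2 = 44.
One-sided p ≈ 0.0360, which is < 0.1, so reject H₀.
There is evidence that the true slope on page load time exceeds -1.317 % per unit.

t = 1.844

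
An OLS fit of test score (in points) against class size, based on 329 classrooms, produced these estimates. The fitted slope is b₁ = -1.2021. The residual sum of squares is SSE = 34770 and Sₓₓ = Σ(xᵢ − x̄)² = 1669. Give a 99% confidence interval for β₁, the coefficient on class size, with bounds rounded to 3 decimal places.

(-1.856, -0.548)

MSE = SSE/(n − 2) = 34770/327 = 106.33.
SE(b₁) = √(MSE/Sₓₓ) = √(106.33/1669) = 0.252406.
df = n − 2 = 327.
t* = t_{0.005, 327} = 2.590948.
Margin = t* × SE = 2.590948 × 0.252406 = 0.65397.
CI: -1.2021 ± 0.65397 → (-1.856, -0.548).
With 99% confidence, each one-unit increase in class size is associated with a change of between -1.856 and -0.548 points in test score.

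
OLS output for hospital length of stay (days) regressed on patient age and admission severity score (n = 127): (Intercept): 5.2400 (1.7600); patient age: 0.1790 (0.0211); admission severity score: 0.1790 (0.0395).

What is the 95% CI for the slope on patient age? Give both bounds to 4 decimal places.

(0.1372, 0.2208)

Read off: b = 0.1790, SE = 0.0211 for patient age.
df = n − k − 1 = 127 − 2 − 1 = 124.
t* = t_{0.025, 124} = 1.97928.
Margin = t* × SE = 1.97928 × 0.0211 = 0.041763.
CI: 0.1790 ± 0.041763 → (0.1372, 0.2208).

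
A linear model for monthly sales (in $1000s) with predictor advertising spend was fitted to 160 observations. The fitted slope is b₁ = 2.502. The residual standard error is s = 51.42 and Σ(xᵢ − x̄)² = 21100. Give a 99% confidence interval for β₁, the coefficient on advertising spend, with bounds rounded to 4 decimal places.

(1.5790, 3.4250)

SE(b₁) = s/√Sₓₓ = 51.42/√21100 = 0.35399.
df = n − 2 = 158.
t* = t_{0.005, 158} = 2.607304.
Margin = t* × SE = 2.607304 × 0.35399 = 0.922959.
CI: 2.502 ± 0.922959 → (1.5790, 3.4250).
With 99% confidence, each one-unit increase in advertising spend is associated with a change of between 1.5790 and 3.4250 $1000s in monthly sales.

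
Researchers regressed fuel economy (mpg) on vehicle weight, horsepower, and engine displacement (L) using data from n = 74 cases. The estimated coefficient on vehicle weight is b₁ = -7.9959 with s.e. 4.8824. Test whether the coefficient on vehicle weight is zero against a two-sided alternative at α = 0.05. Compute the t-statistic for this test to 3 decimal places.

H₀: β₁ = 0 vs H₁: β₁ ≠ 0.
t = (b₁ − β₁⁰)/SE = -7.9959 / 4.8824 = -1.638.
df = n − k − 1 = 74 − 3 − 1 = 70.
Two-sided p ≈ 0.1060, which is ≥ 0.05, so fail to reject H₀.
The data do not give significant evidence of an association between vehicle weight and fuel economy, after adjusting for the other predictors.

t = -1.638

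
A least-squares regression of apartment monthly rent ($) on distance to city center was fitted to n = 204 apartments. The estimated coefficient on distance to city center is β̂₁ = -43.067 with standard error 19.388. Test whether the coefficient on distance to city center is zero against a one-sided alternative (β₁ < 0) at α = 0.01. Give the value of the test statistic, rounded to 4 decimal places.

t = -2.2213

H₀: β₁ = 0 vs H₁: β₁ < 0.
t = (β̂₁ − β₁⁰)/SE = -43.067 / 19.388 = -2.2213.
df = n − 2 = 204 − 2 = 202.
One-sided p ≈ 0.0137, which is ≥ 0.01, so fail to reject H₀.
The data do not give significant evidence that the true slope on distance to city center is negative.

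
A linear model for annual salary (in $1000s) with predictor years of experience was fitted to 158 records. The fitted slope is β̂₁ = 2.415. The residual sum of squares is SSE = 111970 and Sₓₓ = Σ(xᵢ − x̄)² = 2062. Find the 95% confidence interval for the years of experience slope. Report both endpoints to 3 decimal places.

(1.250, 3.580)

MSE = SSE/(n − 2) = 111970/156 = 717.756.
SE(β̂₁) = √(MSE/Sₓₓ) = √(717.756/2062) = 0.589989.
df = n − 2 = 156.
t* = t_{0.025, 156} = 1.975288.
Margin = t* × SE = 1.975288 × 0.589989 = 1.16540.
CI: 2.415 ± 1.16540 → (1.250, 3.580).
With 95% confidence, each one-unit increase in years of experience is associated with a change of between 1.250 and 3.580 $1000s in annual salary.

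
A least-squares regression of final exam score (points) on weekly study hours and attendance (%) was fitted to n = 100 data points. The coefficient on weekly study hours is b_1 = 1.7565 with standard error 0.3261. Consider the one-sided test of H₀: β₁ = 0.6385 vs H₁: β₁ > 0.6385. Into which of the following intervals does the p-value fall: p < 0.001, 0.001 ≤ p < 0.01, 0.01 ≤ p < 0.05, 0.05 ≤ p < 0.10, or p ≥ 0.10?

p < 0.001

t = (1.7565 − 0.6385) / 0.3261 = 3.428.
df = n − k − 1 = 100 − 2 − 1 = 97.
One-sided p = P(T_{97} > t) ≈ 0.0004.
So p < 0.001.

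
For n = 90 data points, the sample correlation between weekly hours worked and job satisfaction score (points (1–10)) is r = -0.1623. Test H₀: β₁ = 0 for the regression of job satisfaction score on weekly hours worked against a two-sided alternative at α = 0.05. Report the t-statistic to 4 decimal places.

t = r·√(n − 2)/√(1 − r²) = -0.1623·√88/√0.973659 = -1.5430.
df = n − 2 = 88.
Two-sided p ≈ 0.1264, which is ≥ 0.05, so fail to reject H₀.
The data do not give significant evidence of a linear association between weekly hours worked and job satisfaction score.

t = -1.5430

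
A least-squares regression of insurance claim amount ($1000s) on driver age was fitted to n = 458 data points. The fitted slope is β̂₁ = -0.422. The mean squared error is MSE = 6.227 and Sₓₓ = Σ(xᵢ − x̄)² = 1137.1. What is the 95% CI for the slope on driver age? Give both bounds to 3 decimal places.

SE(β̂₁) = √(MSE/Sₓₓ) = √(6.227/1137.1) = 0.0740014.
df = n − 2 = 456.
t* = t_{0.025, 456} = 1.96518.
Margin = t* × SE = 1.96518 × 0.0740014 = 0.14543.
CI: -0.422 ± 0.14543 → (-0.567, -0.277).
With 95% confidence, each one-unit increase in driver age is associated with a change of between -0.567 and -0.277 $1000s in insurance claim amount.

(-0.567, -0.277)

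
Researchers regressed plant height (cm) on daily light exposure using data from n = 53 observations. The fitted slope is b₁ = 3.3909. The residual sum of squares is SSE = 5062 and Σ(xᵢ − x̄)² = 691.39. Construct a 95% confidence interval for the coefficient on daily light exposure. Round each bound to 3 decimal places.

MSE = SSE/(n − 2) = 5062/51 = 99.2549.
SE(b₁) = √(MSE/Sₓₓ) = √(99.2549/691.39) = 0.378891.
df = n − 2 = 51.
t* = t_{0.025, 51} = 2.007584.
Margin = t* × SE = 2.007584 × 0.378891 = 0.76066.
CI: 3.3909 ± 0.76066 → (2.630, 4.152).
With 95% confidence, each one-unit increase in daily light exposure is associated with a change of between 2.630 and 4.152 cm in plant height.

(2.630, 4.152)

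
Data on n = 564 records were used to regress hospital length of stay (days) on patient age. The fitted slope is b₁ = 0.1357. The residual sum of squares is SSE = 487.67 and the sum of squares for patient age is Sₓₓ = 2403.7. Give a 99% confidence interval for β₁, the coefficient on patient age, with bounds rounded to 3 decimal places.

MSE = SSE/(n − 2) = 487.67/562 = 0.86774.
SE(b₁) = √(MSE/Sₓₓ) = √(0.86774/2403.7) = 0.019.
df = n − 2 = 562.
t* = t_{0.005, 562} = 2.584606.
Margin = t* × SE = 2.584606 × 0.019 = 0.04911.
CI: 0.1357 ± 0.04911 → (0.087, 0.185).
With 99% confidence, each one-unit increase in patient age is associated with a change of between 0.087 and 0.185 days in hospital length of stay.

(0.087, 0.185)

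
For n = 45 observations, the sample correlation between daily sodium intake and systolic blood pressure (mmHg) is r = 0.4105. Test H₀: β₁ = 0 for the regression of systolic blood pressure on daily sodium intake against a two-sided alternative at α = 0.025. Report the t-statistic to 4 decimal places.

t = r·√(n − 2)/√(1 − r²) = 0.4105·√43/√0.83149 = 2.9520.
df = n − 2 = 43.
Two-sided p ≈ 0.0051, which is < 0.025, so reject H₀.
There is evidence of a linear association between daily sodium intake and systolic blood pressure.

t = 2.9520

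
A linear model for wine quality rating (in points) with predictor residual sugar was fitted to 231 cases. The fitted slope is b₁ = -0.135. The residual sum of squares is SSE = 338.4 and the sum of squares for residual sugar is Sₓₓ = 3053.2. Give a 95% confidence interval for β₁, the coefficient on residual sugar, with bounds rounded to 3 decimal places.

(-0.178, -0.092)

MSE = SSE/(n − 2) = 338.4/229 = 1.47773.
SE(b₁) = √(MSE/Sₓₓ) = √(1.47773/3053.2) = 0.0219999.
df = n − 2 = 229.
t* = t_{0.025, 229} = 1.970377.
Margin = t* × SE = 1.970377 × 0.0219999 = 0.04335.
CI: -0.135 ± 0.04335 → (-0.178, -0.092).
With 95% confidence, each one-unit increase in residual sugar is associated with a change of between -0.178 and -0.092 points in wine quality rating.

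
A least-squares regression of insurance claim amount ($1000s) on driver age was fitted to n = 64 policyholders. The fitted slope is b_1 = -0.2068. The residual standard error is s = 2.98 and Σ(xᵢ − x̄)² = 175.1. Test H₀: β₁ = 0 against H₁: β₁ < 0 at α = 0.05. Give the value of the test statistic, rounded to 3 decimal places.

SE(b_1) = s/√Sₓₓ = 2.98/√175.1 = 0.225202.
t = -0.2068 / 0.225202 = -0.918.
df = n − 2 = 62.
One-sided p ≈ 0.1810, which is ≥ 0.05, so fail to reject H₀.
The data do not give significant evidence that the true slope on driver age is negative.

t = -0.918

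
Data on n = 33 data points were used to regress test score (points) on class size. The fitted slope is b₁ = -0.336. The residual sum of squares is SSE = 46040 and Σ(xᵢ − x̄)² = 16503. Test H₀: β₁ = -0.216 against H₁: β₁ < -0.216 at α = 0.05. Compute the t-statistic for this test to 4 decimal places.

MSE = SSE/(n − 2) = 46040/31 = 1485.16.
SE(b₁) = √(MSE/Sₓₓ) = √(1485.16/16503) = 0.299989.
t = (-0.336 − (-0.216)) / 0.299989 = -0.4000.
df = n − 2 = 31.
One-sided p ≈ 0.3459, which is ≥ 0.05, so fail to reject H₀.
The data do not give significant evidence that the true slope on class size is below -0.216 points per unit.

t = -0.4000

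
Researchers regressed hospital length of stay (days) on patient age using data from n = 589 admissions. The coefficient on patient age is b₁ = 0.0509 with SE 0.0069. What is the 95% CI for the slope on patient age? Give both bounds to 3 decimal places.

df = n − 2 = 589 − 2 = 587.
t* = t_{0.025, 587} = 1.964014.
Margin = t* × SE = 1.964014 × 0.0069 = 0.01355.
CI: 0.0509 ± 0.01355 → (0.037, 0.064).
With 95% confidence, each one-unit increase in patient age is associated with a change of between 0.037 and 0.064 days in hospital length of stay.

(0.037, 0.064)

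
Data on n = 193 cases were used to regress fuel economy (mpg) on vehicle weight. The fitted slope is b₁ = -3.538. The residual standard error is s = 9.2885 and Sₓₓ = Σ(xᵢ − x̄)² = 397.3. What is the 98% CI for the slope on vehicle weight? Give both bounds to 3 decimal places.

SE(b₁) = s/√Sₓₓ = 9.2885/√397.3 = 0.466.
df = n − 2 = 191.
t* = t_{0.01, 191} = 2.34603.
Margin = t* × SE = 2.34603 × 0.466 = 1.09325.
CI: -3.538 ± 1.09325 → (-4.631, -2.445).
With 98% confidence, each one-unit increase in vehicle weight is associated with a change of between -4.631 and -2.445 mpg in fuel economy.

(-4.631, -2.445)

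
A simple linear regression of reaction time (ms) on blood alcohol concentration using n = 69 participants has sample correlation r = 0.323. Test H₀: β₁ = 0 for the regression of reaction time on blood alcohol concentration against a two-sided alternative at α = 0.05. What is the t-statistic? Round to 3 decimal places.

t = r·√(n − 2)/√(1 − r²) = 0.323·√67/√0.895671 = 2.794.
df = n − 2 = 67.
Two-sided p ≈ 0.0068, which is < 0.05, so reject H₀.
There is evidence of a linear association between blood alcohol concentration and reaction time.

t = 2.794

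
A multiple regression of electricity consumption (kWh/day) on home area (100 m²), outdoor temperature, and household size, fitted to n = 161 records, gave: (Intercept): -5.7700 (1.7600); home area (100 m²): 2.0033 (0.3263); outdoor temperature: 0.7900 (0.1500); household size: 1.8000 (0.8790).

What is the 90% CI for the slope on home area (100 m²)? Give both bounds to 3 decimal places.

Read off: b = 2.0033, SE = 0.3263 for home area (100 m²).
df = n − k − 1 = 161 − 3 − 1 = 157.
t* = t_{0.05, 157} = 1.654617.
Margin = t* × SE = 1.654617 × 0.3263 = 0.53990.
CI: 2.0033 ± 0.53990 → (1.463, 2.543).

(1.463, 2.543)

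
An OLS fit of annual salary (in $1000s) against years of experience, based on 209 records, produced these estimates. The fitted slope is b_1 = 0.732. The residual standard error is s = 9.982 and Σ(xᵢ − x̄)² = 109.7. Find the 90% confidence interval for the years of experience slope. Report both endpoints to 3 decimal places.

(-0.843, 2.307)

SE(b_1) = s/√Sₓₓ = 9.982/√109.7 = 0.953047.
df = n − 2 = 207.
t* = t_{0.05, 207} = 1.652248.
Margin = t* × SE = 1.652248 × 0.953047 = 1.57467.
CI: 0.732 ± 1.57467 → (-0.843, 2.307).
With 90% confidence, each one-unit increase in years of experience is associated with a change of between -0.843 and 2.307 $1000s in annual salary.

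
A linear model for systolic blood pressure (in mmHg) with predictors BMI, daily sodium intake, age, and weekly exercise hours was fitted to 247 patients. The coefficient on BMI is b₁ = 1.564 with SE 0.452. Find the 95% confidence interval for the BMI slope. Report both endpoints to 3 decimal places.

df = n − k − 1 = 247 − 4 − 1 = 242.
t* = t_{0.025, 242} = 1.969815.
Margin = t* × SE = 1.969815 × 0.452 = 0.89036.
CI: 1.564 ± 0.89036 → (0.674, 2.454).
With 95% confidence, each one-unit increase in BMI is associated with a change of between 0.674 and 2.454 mmHg in systolic blood pressure, holding the other predictors fixed.

(0.674, 2.454)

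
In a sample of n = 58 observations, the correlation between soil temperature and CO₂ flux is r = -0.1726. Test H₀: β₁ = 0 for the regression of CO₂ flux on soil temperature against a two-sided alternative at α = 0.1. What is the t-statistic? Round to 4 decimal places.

t = -1.3113

t = r·√(n − 2)/√(1 − r²) = -0.1726·√56/√0.970209 = -1.3113.
df = n − 2 = 56.
Two-sided p ≈ 0.1951, which is ≥ 0.1, so fail to reject H₀.
The data do not give significant evidence of a linear association between soil temperature and CO₂ flux.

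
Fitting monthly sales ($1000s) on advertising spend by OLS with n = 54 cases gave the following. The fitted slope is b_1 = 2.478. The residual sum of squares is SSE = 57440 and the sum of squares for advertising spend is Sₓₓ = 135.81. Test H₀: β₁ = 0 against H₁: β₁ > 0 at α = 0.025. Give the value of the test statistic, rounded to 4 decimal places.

t = 0.8689

MSE = SSE/(n − 2) = 57440/52 = 1104.62.
SE(b_1) = √(MSE/Sₓₓ) = √(1104.62/135.81) = 2.85194.
t = 2.478 / 2.85194 = 0.8689.
df = n − 2 = 52.
One-sided p ≈ 0.1945, which is ≥ 0.025, so fail to reject H₀.
The data do not give significant evidence that the true slope on advertising spend is positive.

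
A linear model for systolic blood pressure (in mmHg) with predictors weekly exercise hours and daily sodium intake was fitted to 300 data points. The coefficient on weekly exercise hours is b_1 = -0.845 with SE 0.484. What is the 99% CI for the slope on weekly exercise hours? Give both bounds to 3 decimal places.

df = n − k − 1 = 300 − 2 − 1 = 297.
t* = t_{0.005, 297} = 2.592484.
Margin = t* × SE = 2.592484 × 0.484 = 1.25476.
CI: -0.845 ± 1.25476 → (-2.100, 0.410).
With 99% confidence, each one-unit increase in weekly exercise hours is associated with a change of between -2.100 and 0.410 mmHg in systolic blood pressure, holding the other predictors fixed.

(-2.100, 0.410)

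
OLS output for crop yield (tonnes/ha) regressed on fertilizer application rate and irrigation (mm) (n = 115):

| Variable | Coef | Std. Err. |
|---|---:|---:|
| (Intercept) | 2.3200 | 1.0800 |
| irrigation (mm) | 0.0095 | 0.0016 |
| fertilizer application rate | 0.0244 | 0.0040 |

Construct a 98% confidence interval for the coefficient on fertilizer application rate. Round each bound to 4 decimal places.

(0.0150, 0.0338)

Read off: b = 0.0244, SE = 0.0040 for fertilizer application rate.
df = n − k − 1 = 115 − 2 − 1 = 112.
t* = t_{0.01, 112} = 2.360104.
Margin = t* × SE = 2.360104 × 0.0040 = 0.009440.
CI: 0.0244 ± 0.009440 → (0.0150, 0.0338).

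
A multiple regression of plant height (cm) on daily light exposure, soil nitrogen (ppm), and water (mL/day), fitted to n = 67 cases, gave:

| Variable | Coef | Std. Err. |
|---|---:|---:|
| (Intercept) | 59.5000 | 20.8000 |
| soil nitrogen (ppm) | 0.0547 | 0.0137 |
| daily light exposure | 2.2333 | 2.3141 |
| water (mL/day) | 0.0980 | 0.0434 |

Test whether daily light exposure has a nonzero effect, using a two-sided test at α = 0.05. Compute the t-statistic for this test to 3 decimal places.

Read off: b = 2.2333, SE = 2.3141 for daily light exposure.
H₀: β₁ = 0 vs H₁: β₁ ≠ 0.
t = 2.2333 / 2.3141 = 0.965.
df = n − k − 1 = 67 − 3 − 1 = 63.
Two-sided p ≈ 0.3382, which is ≥ 0.05, so fail to reject H₀.
The data do not give significant evidence of an association between daily light exposure and plant height, after adjusting for the other predictors.

t = 0.965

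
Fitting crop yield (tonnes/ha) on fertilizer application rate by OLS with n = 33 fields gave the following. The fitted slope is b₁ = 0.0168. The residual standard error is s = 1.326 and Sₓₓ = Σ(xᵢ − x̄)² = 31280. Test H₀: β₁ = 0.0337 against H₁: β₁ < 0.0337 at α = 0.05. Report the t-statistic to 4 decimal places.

t = -2.2541

SE(b₁) = s/√Sₓₓ = 1.326/√31280 = 0.00749739.
t = (0.0168 − 0.0337) / 0.00749739 = -2.2541.
df = n − 2 = 31.
One-sided p ≈ 0.0157, which is < 0.05, so reject H₀.
There is evidence that the true slope on fertilizer application rate is below 0.0337 tonnes/ha per unit.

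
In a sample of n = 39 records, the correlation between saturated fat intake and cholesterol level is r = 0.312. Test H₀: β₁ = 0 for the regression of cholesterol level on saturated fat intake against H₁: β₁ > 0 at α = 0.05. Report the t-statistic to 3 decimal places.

t = r·√(n − 2)/√(1 − r²) = 0.312·√37/√0.902656 = 1.998.
df = n − 2 = 37.
One-sided p ≈ 0.0266, which is < 0.05, so reject H₀.
There is evidence of a linear association between saturated fat intake and cholesterol level.

t = 1.998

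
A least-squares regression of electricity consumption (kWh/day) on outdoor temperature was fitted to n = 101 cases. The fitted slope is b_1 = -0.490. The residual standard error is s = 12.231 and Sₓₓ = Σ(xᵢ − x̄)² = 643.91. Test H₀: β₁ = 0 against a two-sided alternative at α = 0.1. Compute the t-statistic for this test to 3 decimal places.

t = -1.017

SE(b_1) = s/√Sₓₓ = 12.231/√643.91 = 0.482003.
t = -0.490 / 0.482003 = -1.017.
df = n − 2 = 99.
Two-sided p ≈ 0.3118, which is ≥ 0.1, so fail to reject H₀.
The data do not give significant evidence of an association between outdoor temperature and electricity consumption.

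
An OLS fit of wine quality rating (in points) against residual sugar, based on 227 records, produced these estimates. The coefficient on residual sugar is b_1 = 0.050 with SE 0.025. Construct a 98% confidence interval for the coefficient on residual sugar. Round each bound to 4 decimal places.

(-0.0086, 0.1086)

df = n − 2 = 227 − 2 = 225.
t* = t_{0.01, 225} = 2.343035.
Margin = t* × SE = 2.343035 × 0.025 = 0.058576.
CI: 0.050 ± 0.058576 → (-0.0086, 0.1086).
With 98% confidence, each one-unit increase in residual sugar is associated with a change of between -0.0086 and 0.1086 points in wine quality rating.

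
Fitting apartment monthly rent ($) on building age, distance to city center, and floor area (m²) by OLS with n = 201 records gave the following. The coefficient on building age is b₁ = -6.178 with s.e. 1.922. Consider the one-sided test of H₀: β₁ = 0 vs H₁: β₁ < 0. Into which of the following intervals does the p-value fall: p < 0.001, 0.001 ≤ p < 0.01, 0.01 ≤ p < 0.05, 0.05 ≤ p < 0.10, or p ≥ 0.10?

p < 0.001

t = -6.178 / 1.922 = -3.214.
df = n − k − 1 = 201 − 3 − 1 = 197.
One-sided p = P(T_{197} < t) ≈ 0.0008.
So p < 0.001.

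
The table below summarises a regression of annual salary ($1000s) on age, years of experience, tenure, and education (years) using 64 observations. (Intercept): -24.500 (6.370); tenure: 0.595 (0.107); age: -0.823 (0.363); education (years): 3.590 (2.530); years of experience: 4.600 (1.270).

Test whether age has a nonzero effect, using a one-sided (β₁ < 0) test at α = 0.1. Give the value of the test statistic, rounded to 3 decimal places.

Read off: b = -0.823, SE = 0.363 for age.
H₀: β₁ = 0 vs H₁: β₁ < 0.
t = -0.823 / 0.363 = -2.267.
df = n − k − 1 = 64 − 4 − 1 = 59.
One-sided p ≈ 0.0135, which is < 0.1, so reject H₀.
There is evidence that the true slope on age is negative, holding the other predictors fixed.

t = -2.267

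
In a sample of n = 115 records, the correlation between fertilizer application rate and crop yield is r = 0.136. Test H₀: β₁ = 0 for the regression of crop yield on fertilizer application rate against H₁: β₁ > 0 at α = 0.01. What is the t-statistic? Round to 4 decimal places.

t = 1.4593

t = r·√(n − 2)/√(1 − r²) = 0.136·√113/√0.981504 = 1.4593.
df = n − 2 = 113.
One-sided p ≈ 0.0736, which is ≥ 0.01, so fail to reject H₀.
The data do not give significant evidence of a linear association between fertilizer application rate and crop yield.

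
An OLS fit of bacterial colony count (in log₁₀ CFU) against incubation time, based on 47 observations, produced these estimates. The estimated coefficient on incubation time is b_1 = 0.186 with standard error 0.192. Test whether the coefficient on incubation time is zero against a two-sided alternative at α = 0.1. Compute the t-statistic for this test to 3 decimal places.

t = 0.969

H₀: β₁ = 0 vs H₁: β₁ ≠ 0.
t = (b_1 − β₁⁰)/SE = 0.186 / 0.192 = 0.969.
df = n − 2 = 47 − 2 = 45.
Two-sided p ≈ 0.3378, which is ≥ 0.1, so fail to reject H₀.
The data do not give significant evidence of an association between incubation time and bacterial colony count.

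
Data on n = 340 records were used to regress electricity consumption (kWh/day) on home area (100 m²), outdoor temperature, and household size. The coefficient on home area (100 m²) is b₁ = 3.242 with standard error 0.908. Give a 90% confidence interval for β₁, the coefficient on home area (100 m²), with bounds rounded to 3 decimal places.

df = n − k − 1 = 340 − 3 − 1 = 336.
t* = t_{0.05, 336} = 1.649401.
Margin = t* × SE = 1.649401 × 0.908 = 1.49766.
CI: 3.242 ± 1.49766 → (1.744, 4.740).
With 90% confidence, each one-unit increase in home area (100 m²) is associated with a change of between 1.744 and 4.740 kWh/day in electricity consumption, holding the other predictors fixed.

(1.744, 4.740)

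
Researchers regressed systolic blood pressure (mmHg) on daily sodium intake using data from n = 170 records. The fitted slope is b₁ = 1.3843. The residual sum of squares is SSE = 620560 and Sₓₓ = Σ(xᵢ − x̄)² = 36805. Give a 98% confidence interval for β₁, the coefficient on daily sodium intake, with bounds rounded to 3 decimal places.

MSE = SSE/(n − 2) = 620560/168 = 3693.81.
SE(b₁) = √(MSE/Sₓₓ) = √(3693.81/36805) = 0.316799.
df = n − 2 = 168.
t* = t_{0.01, 168} = 2.348749.
Margin = t* × SE = 2.348749 × 0.316799 = 0.74408.
CI: 1.3843 ± 0.74408 → (0.640, 2.128).
With 98% confidence, each one-unit increase in daily sodium intake is associated with a change of between 0.640 and 2.128 mmHg in systolic blood pressure.

(0.640, 2.128)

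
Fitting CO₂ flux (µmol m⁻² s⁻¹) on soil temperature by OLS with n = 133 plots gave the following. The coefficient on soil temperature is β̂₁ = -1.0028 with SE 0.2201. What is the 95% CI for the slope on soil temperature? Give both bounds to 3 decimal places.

(-1.438, -0.567)

df = n − 2 = 133 − 2 = 131.
t* = t_{0.025, 131} = 1.978239.
Margin = t* × SE = 1.978239 × 0.2201 = 0.43541.
CI: -1.0028 ± 0.43541 → (-1.438, -0.567).
With 95% confidence, each one-unit increase in soil temperature is associated with a change of between -1.438 and -0.567 µmol m⁻² s⁻¹ in CO₂ flux.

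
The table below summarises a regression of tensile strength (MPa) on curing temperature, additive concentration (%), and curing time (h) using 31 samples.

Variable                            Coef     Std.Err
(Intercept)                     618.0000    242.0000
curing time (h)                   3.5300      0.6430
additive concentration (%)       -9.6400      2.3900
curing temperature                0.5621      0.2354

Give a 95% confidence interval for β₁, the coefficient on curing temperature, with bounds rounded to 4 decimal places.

(0.0791, 1.0451)

Read off: b = 0.5621, SE = 0.2354 for curing temperature.
df = n − k − 1 = 31 − 3 − 1 = 27.
t* = t_{0.025, 27} = 2.051831.
Margin = t* × SE = 2.051831 × 0.2354 = 0.483001.
CI: 0.5621 ± 0.483001 → (0.0791, 1.0451).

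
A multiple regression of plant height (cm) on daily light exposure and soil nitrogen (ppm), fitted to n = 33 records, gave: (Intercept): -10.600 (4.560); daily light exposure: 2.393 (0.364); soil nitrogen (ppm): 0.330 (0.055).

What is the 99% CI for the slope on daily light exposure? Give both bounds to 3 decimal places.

(1.392, 3.394)

Read off: b = 2.393, SE = 0.364 for daily light exposure.
df = n − k − 1 = 33 − 2 − 1 = 30.
t* = t_{0.005, 30} = 2.749996.
Margin = t* × SE = 2.749996 × 0.364 = 1.00100.
CI: 2.393 ± 1.00100 → (1.392, 3.394).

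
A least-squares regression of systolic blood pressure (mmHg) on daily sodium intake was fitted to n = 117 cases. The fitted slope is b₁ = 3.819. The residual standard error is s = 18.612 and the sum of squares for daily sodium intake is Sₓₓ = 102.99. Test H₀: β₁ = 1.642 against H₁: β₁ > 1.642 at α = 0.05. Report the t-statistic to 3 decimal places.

SE(b₁) = s/√Sₓₓ = 18.612/√102.99 = 1.83398.
t = (3.819 − 1.642) / 1.83398 = 1.187.
df = n − 2 = 115.
One-sided p ≈ 0.1188, which is ≥ 0.05, so fail to reject H₀.
The data do not give significant evidence that the true slope on daily sodium intake exceeds 1.642 mmHg per unit.

t = 1.187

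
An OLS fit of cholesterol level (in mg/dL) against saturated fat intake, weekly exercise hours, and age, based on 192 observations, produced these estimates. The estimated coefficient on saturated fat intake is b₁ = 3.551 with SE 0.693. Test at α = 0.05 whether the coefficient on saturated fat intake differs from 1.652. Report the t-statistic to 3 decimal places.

H₀: β₁ = 1.652 vs H₁: β₁ ≠ 1.652.
t = (b₁ − β₁⁰)/SE = (3.551 − 1.652) / 0.693 = 2.740.
df = n − k − 1 = 192 − 3 − 1 = 188.
Two-sided p ≈ 0.0067, which is < 0.05, so reject H₀.
There is evidence that the true slope on saturated fat intake differs from 1.652 mg/dL per unit, holding the other predictors fixed.

t = 2.740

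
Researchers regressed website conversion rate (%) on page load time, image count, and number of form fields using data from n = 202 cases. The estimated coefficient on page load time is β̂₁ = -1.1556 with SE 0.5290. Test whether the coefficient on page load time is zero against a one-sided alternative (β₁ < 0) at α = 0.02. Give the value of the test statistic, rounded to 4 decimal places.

t = -2.1845

H₀: β₁ = 0 vs H₁: β₁ < 0.
t = (β̂₁ − β₁⁰)/SE = -1.1556 / 0.5290 = -2.1845.
df = n − k − 1 = 202 − 3 − 1 = 198.
One-sided p ≈ 0.0151, which is < 0.02, so reject H₀.
There is evidence that the true slope on page load time is negative, holding the other predictors fixed.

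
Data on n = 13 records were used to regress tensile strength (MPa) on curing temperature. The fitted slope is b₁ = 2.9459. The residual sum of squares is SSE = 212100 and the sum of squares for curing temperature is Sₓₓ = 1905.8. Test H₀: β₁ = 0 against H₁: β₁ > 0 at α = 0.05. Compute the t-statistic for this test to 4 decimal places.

MSE = SSE/(n − 2) = 212100/11 = 19281.8.
SE(b₁) = √(MSE/Sₓₓ) = √(19281.8/1905.8) = 3.18079.
t = 2.9459 / 3.18079 = 0.9262.
df = n − 2 = 11.
One-sided p ≈ 0.1871, which is ≥ 0.05, so fail to reject H₀.
The data do not give significant evidence that the true slope on curing temperature is positive.

t = 0.9262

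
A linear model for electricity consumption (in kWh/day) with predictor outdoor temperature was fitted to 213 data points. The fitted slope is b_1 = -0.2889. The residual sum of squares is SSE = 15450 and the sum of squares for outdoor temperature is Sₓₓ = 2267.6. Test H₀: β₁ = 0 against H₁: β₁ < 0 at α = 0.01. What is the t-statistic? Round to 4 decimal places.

t = -1.6077

MSE = SSE/(n − 2) = 15450/211 = 73.2227.
SE(b_1) = √(MSE/Sₓₓ) = √(73.2227/2267.6) = 0.179697.
t = -0.2889 / 0.179697 = -1.6077.
df = n − 2 = 211.
One-sided p ≈ 0.0547, which is ≥ 0.01, so fail to reject H₀.
The data do not give significant evidence that the true slope on outdoor temperature is negative.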